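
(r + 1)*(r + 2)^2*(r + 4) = r^4 + 9*r^3 + 28*r^2 + 36*r + 16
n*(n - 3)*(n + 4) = n^3 + n^2 - 12*n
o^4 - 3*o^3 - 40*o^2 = o^2*(o - 8)*(o + 5)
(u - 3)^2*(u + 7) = u^3 + u^2 - 33*u + 63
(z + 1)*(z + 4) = z^2 + 5*z + 4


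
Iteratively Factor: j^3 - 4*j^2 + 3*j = (j)*(j^2 - 4*j + 3) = j*(j - 3)*(j - 1)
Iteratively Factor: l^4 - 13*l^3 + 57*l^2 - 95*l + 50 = (l - 5)*(l^3 - 8*l^2 + 17*l - 10) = (l - 5)*(l - 2)*(l^2 - 6*l + 5) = (l - 5)^2*(l - 2)*(l - 1)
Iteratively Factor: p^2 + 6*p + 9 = (p + 3)*(p + 3)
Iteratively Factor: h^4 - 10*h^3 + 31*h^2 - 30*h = (h - 5)*(h^3 - 5*h^2 + 6*h) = h*(h - 5)*(h^2 - 5*h + 6) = h*(h - 5)*(h - 2)*(h - 3)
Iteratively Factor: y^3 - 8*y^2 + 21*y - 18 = (y - 3)*(y^2 - 5*y + 6) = (y - 3)*(y - 2)*(y - 3)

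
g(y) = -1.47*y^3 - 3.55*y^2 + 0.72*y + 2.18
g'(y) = -4.41*y^2 - 7.1*y + 0.72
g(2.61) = -46.26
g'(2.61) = -47.85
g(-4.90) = 86.36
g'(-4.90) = -70.37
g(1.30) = -6.11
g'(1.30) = -15.96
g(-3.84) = 30.30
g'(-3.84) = -37.04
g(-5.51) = 136.34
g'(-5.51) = -94.05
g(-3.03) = 8.30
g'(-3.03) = -18.25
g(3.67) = -115.66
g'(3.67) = -84.73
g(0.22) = 2.15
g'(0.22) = -1.06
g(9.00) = -1350.52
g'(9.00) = -420.39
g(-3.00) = 7.76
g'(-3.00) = -17.67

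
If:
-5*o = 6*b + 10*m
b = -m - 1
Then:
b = 5*o/4 - 5/2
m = 3/2 - 5*o/4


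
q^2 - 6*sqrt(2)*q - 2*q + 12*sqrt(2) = (q - 2)*(q - 6*sqrt(2))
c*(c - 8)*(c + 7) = c^3 - c^2 - 56*c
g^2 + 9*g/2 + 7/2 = (g + 1)*(g + 7/2)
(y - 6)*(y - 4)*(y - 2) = y^3 - 12*y^2 + 44*y - 48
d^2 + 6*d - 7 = (d - 1)*(d + 7)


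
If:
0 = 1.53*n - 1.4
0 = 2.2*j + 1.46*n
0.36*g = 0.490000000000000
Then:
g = 1.36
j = -0.61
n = 0.92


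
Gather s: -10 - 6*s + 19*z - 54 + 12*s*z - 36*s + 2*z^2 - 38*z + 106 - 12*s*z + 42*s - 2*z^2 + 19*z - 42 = 0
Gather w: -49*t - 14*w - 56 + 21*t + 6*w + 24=-28*t - 8*w - 32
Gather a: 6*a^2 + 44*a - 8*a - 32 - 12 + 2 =6*a^2 + 36*a - 42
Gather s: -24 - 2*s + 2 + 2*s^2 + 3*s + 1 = 2*s^2 + s - 21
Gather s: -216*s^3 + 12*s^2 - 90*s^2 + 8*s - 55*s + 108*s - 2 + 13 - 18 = -216*s^3 - 78*s^2 + 61*s - 7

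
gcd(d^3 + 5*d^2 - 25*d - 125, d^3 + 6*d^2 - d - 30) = d + 5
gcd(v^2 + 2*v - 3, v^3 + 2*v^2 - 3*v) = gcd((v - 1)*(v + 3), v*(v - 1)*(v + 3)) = v^2 + 2*v - 3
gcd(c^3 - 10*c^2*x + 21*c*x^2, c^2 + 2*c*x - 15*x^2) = -c + 3*x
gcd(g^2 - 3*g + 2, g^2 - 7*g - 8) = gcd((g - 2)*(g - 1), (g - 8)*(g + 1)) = 1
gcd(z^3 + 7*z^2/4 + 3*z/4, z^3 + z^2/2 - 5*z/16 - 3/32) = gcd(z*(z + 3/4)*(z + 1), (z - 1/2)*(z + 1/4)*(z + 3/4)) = z + 3/4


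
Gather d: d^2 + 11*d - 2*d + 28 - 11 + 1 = d^2 + 9*d + 18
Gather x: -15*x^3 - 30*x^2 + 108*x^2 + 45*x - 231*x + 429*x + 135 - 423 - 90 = -15*x^3 + 78*x^2 + 243*x - 378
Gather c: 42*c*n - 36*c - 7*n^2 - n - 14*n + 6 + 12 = c*(42*n - 36) - 7*n^2 - 15*n + 18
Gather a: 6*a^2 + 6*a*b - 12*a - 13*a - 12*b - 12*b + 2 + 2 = 6*a^2 + a*(6*b - 25) - 24*b + 4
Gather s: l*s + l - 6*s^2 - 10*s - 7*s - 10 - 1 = l - 6*s^2 + s*(l - 17) - 11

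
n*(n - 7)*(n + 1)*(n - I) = n^4 - 6*n^3 - I*n^3 - 7*n^2 + 6*I*n^2 + 7*I*n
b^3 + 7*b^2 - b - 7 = (b - 1)*(b + 1)*(b + 7)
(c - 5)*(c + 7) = c^2 + 2*c - 35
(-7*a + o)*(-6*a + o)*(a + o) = 42*a^3 + 29*a^2*o - 12*a*o^2 + o^3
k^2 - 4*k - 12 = (k - 6)*(k + 2)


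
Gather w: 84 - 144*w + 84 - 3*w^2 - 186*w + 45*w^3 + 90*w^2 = 45*w^3 + 87*w^2 - 330*w + 168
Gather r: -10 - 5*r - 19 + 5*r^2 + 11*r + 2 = 5*r^2 + 6*r - 27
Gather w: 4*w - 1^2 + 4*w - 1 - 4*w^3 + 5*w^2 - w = -4*w^3 + 5*w^2 + 7*w - 2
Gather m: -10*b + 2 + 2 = 4 - 10*b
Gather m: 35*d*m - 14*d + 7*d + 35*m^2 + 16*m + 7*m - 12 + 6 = -7*d + 35*m^2 + m*(35*d + 23) - 6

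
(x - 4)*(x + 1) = x^2 - 3*x - 4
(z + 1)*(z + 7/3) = z^2 + 10*z/3 + 7/3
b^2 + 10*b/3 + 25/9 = (b + 5/3)^2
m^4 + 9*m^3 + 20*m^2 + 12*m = m*(m + 1)*(m + 2)*(m + 6)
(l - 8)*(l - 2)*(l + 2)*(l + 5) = l^4 - 3*l^3 - 44*l^2 + 12*l + 160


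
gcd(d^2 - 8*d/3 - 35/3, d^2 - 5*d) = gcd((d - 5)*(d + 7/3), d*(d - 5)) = d - 5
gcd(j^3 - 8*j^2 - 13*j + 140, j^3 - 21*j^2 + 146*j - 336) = j - 7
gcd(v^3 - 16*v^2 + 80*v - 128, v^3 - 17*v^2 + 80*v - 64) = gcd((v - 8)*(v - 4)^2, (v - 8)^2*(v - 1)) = v - 8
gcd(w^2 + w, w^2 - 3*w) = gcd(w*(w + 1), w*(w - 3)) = w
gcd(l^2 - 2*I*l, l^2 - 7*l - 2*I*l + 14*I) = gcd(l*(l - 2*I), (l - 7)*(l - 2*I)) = l - 2*I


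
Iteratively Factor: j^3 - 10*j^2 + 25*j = (j - 5)*(j^2 - 5*j) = (j - 5)^2*(j)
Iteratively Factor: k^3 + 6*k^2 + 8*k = (k + 4)*(k^2 + 2*k) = k*(k + 4)*(k + 2)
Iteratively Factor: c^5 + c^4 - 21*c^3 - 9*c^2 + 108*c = (c - 3)*(c^4 + 4*c^3 - 9*c^2 - 36*c) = (c - 3)*(c + 3)*(c^3 + c^2 - 12*c) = (c - 3)*(c + 3)*(c + 4)*(c^2 - 3*c) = c*(c - 3)*(c + 3)*(c + 4)*(c - 3)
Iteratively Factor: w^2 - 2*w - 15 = (w - 5)*(w + 3)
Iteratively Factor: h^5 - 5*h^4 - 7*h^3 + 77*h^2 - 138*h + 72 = (h - 3)*(h^4 - 2*h^3 - 13*h^2 + 38*h - 24) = (h - 3)^2*(h^3 + h^2 - 10*h + 8) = (h - 3)^2*(h + 4)*(h^2 - 3*h + 2) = (h - 3)^2*(h - 2)*(h + 4)*(h - 1)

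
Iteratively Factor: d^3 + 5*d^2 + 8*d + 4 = (d + 2)*(d^2 + 3*d + 2) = (d + 1)*(d + 2)*(d + 2)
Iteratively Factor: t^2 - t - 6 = (t - 3)*(t + 2)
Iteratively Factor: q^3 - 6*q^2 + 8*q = (q)*(q^2 - 6*q + 8) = q*(q - 2)*(q - 4)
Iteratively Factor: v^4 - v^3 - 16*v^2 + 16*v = (v)*(v^3 - v^2 - 16*v + 16) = v*(v - 4)*(v^2 + 3*v - 4) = v*(v - 4)*(v - 1)*(v + 4)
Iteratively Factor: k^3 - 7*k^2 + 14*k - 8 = (k - 2)*(k^2 - 5*k + 4) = (k - 4)*(k - 2)*(k - 1)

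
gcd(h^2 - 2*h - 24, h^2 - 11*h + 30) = h - 6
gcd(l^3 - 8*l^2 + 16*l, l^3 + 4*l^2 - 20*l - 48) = l - 4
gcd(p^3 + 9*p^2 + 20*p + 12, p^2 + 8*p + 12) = p^2 + 8*p + 12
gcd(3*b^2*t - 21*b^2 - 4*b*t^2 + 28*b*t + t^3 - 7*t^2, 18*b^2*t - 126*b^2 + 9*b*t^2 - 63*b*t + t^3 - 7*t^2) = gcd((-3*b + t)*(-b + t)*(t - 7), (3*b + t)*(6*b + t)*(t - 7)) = t - 7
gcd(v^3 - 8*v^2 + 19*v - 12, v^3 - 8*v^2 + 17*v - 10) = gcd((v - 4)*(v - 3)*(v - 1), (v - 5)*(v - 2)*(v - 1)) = v - 1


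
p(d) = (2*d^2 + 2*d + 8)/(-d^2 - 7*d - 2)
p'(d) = (2*d + 7)*(2*d^2 + 2*d + 8)/(-d^2 - 7*d - 2)^2 + (4*d + 2)/(-d^2 - 7*d - 2) = 4*(-3*d^2 + 2*d + 13)/(d^4 + 14*d^3 + 53*d^2 + 28*d + 4)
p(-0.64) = 3.64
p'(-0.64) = 9.79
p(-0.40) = 11.75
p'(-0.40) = 114.45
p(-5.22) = 7.14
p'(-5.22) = -5.96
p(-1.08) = 1.86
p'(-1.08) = 1.52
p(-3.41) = 2.39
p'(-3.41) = -1.09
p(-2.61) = 1.73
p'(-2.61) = -0.57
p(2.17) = -0.99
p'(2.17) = 0.03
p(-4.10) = 3.38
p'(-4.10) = -1.87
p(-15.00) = -3.51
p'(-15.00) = -0.19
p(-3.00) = 2.00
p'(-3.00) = -0.80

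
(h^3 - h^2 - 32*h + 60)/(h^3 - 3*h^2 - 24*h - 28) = (-h^3 + h^2 + 32*h - 60)/(-h^3 + 3*h^2 + 24*h + 28)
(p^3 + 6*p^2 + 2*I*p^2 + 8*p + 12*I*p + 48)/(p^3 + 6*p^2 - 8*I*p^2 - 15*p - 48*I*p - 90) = (p^2 + 2*I*p + 8)/(p^2 - 8*I*p - 15)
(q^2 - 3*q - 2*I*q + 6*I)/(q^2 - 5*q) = (q^2 - 3*q - 2*I*q + 6*I)/(q*(q - 5))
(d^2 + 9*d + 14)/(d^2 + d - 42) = (d + 2)/(d - 6)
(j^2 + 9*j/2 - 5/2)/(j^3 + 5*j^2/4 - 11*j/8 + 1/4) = 4*(j + 5)/(4*j^2 + 7*j - 2)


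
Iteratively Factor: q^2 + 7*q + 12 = (q + 3)*(q + 4)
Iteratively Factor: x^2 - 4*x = (x)*(x - 4)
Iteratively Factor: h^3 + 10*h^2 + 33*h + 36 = (h + 3)*(h^2 + 7*h + 12) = (h + 3)^2*(h + 4)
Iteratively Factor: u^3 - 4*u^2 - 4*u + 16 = (u - 4)*(u^2 - 4) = (u - 4)*(u + 2)*(u - 2)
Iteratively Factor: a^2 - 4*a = (a)*(a - 4)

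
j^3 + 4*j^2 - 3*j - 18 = (j - 2)*(j + 3)^2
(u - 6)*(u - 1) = u^2 - 7*u + 6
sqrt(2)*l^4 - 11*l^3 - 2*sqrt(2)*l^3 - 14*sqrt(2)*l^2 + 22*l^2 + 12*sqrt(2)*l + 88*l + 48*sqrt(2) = (l - 4)*(l + 2)*(l - 6*sqrt(2))*(sqrt(2)*l + 1)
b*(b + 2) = b^2 + 2*b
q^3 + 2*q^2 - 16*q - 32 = (q - 4)*(q + 2)*(q + 4)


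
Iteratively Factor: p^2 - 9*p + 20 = (p - 5)*(p - 4)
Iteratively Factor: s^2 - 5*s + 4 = (s - 4)*(s - 1)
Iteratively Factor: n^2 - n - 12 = (n - 4)*(n + 3)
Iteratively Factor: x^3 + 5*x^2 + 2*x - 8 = (x + 4)*(x^2 + x - 2) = (x - 1)*(x + 4)*(x + 2)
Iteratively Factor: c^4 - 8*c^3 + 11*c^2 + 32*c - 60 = (c + 2)*(c^3 - 10*c^2 + 31*c - 30) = (c - 2)*(c + 2)*(c^2 - 8*c + 15) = (c - 5)*(c - 2)*(c + 2)*(c - 3)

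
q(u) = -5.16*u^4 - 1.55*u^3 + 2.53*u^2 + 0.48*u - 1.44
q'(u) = -20.64*u^3 - 4.65*u^2 + 5.06*u + 0.48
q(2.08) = -100.03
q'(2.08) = -194.85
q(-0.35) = -1.31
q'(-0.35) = -0.98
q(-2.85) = -286.81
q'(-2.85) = 426.09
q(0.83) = -2.63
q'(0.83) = -10.33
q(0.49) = -1.08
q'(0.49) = -0.59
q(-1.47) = -15.85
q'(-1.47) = 48.56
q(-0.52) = -1.16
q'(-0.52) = -0.51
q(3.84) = -1172.01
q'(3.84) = -1217.36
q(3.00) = -437.04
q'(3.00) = -583.47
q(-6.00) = -6265.80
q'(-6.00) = 4260.96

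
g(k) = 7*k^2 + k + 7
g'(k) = 14*k + 1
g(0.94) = 14.13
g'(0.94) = 14.16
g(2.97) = 71.72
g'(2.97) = 42.58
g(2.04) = 38.17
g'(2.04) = 29.56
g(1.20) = 18.28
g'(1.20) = 17.80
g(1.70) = 28.93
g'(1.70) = 24.80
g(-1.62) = 23.75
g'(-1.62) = -21.68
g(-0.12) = 6.98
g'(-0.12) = -0.68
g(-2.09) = 35.49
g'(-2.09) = -28.26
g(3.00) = 73.00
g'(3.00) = 43.00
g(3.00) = 73.00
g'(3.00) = 43.00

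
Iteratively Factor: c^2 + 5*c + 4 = (c + 1)*(c + 4)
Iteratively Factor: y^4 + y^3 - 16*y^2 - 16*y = (y + 1)*(y^3 - 16*y) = (y - 4)*(y + 1)*(y^2 + 4*y) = y*(y - 4)*(y + 1)*(y + 4)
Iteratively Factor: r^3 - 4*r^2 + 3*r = (r - 3)*(r^2 - r) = r*(r - 3)*(r - 1)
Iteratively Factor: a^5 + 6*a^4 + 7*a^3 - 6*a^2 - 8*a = (a)*(a^4 + 6*a^3 + 7*a^2 - 6*a - 8) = a*(a + 1)*(a^3 + 5*a^2 + 2*a - 8) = a*(a + 1)*(a + 4)*(a^2 + a - 2) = a*(a - 1)*(a + 1)*(a + 4)*(a + 2)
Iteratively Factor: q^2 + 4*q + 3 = (q + 3)*(q + 1)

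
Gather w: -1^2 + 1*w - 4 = w - 5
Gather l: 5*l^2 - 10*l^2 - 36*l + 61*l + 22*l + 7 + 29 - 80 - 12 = -5*l^2 + 47*l - 56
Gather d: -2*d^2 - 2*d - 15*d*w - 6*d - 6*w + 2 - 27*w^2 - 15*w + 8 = -2*d^2 + d*(-15*w - 8) - 27*w^2 - 21*w + 10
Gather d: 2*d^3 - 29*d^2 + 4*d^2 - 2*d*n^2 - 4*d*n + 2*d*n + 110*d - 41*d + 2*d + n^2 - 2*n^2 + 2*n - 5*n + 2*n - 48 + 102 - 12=2*d^3 - 25*d^2 + d*(-2*n^2 - 2*n + 71) - n^2 - n + 42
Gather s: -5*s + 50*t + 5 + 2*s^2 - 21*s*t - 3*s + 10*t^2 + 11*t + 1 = 2*s^2 + s*(-21*t - 8) + 10*t^2 + 61*t + 6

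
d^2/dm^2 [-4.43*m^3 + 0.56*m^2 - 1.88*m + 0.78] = 1.12 - 26.58*m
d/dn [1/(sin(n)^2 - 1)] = -2*sin(n)/cos(n)^3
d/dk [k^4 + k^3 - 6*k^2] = k*(4*k^2 + 3*k - 12)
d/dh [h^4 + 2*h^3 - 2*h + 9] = 4*h^3 + 6*h^2 - 2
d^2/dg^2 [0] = 0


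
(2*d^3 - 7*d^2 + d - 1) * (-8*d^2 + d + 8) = -16*d^5 + 58*d^4 + d^3 - 47*d^2 + 7*d - 8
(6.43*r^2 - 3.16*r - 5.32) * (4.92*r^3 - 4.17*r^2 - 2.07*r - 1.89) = 31.6356*r^5 - 42.3603*r^4 - 26.3073*r^3 + 16.5729*r^2 + 16.9848*r + 10.0548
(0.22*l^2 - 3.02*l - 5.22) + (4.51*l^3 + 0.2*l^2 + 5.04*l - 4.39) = 4.51*l^3 + 0.42*l^2 + 2.02*l - 9.61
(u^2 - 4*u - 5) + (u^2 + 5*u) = 2*u^2 + u - 5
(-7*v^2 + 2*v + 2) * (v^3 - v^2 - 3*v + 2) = -7*v^5 + 9*v^4 + 21*v^3 - 22*v^2 - 2*v + 4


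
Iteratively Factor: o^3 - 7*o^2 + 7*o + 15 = (o - 3)*(o^2 - 4*o - 5) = (o - 3)*(o + 1)*(o - 5)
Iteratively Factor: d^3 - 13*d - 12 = (d - 4)*(d^2 + 4*d + 3) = (d - 4)*(d + 1)*(d + 3)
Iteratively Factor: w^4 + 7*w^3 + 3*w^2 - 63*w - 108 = (w + 3)*(w^3 + 4*w^2 - 9*w - 36) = (w - 3)*(w + 3)*(w^2 + 7*w + 12) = (w - 3)*(w + 3)*(w + 4)*(w + 3)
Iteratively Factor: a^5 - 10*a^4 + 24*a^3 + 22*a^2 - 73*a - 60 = (a + 1)*(a^4 - 11*a^3 + 35*a^2 - 13*a - 60) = (a + 1)^2*(a^3 - 12*a^2 + 47*a - 60) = (a - 4)*(a + 1)^2*(a^2 - 8*a + 15) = (a - 4)*(a - 3)*(a + 1)^2*(a - 5)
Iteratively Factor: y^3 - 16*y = (y + 4)*(y^2 - 4*y) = y*(y + 4)*(y - 4)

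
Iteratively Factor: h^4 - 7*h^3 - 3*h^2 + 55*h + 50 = (h + 1)*(h^3 - 8*h^2 + 5*h + 50) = (h - 5)*(h + 1)*(h^2 - 3*h - 10) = (h - 5)*(h + 1)*(h + 2)*(h - 5)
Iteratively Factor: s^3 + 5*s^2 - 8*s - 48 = (s + 4)*(s^2 + s - 12) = (s - 3)*(s + 4)*(s + 4)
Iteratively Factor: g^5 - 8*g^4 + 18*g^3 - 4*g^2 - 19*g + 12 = (g + 1)*(g^4 - 9*g^3 + 27*g^2 - 31*g + 12) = (g - 1)*(g + 1)*(g^3 - 8*g^2 + 19*g - 12) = (g - 1)^2*(g + 1)*(g^2 - 7*g + 12) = (g - 3)*(g - 1)^2*(g + 1)*(g - 4)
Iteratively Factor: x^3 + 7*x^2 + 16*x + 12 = (x + 3)*(x^2 + 4*x + 4) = (x + 2)*(x + 3)*(x + 2)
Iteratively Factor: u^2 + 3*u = (u + 3)*(u)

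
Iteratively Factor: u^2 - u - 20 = (u + 4)*(u - 5)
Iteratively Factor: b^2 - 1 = (b - 1)*(b + 1)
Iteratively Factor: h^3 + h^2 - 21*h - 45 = (h - 5)*(h^2 + 6*h + 9) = (h - 5)*(h + 3)*(h + 3)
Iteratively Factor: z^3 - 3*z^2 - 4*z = (z + 1)*(z^2 - 4*z) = z*(z + 1)*(z - 4)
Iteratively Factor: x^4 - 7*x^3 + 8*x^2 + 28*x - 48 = (x + 2)*(x^3 - 9*x^2 + 26*x - 24) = (x - 3)*(x + 2)*(x^2 - 6*x + 8) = (x - 3)*(x - 2)*(x + 2)*(x - 4)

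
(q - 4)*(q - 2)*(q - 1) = q^3 - 7*q^2 + 14*q - 8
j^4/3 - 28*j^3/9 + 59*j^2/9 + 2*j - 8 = (j/3 + 1/3)*(j - 6)*(j - 3)*(j - 4/3)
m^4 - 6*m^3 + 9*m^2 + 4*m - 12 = (m - 3)*(m - 2)^2*(m + 1)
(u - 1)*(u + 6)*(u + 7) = u^3 + 12*u^2 + 29*u - 42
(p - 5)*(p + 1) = p^2 - 4*p - 5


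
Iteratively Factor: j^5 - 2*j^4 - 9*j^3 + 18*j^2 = (j)*(j^4 - 2*j^3 - 9*j^2 + 18*j) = j*(j - 3)*(j^3 + j^2 - 6*j) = j*(j - 3)*(j - 2)*(j^2 + 3*j) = j^2*(j - 3)*(j - 2)*(j + 3)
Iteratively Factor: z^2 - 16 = (z + 4)*(z - 4)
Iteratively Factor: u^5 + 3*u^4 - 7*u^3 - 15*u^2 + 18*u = (u)*(u^4 + 3*u^3 - 7*u^2 - 15*u + 18) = u*(u + 3)*(u^3 - 7*u + 6) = u*(u + 3)^2*(u^2 - 3*u + 2) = u*(u - 2)*(u + 3)^2*(u - 1)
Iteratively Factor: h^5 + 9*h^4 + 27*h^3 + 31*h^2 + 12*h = (h + 4)*(h^4 + 5*h^3 + 7*h^2 + 3*h) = h*(h + 4)*(h^3 + 5*h^2 + 7*h + 3) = h*(h + 3)*(h + 4)*(h^2 + 2*h + 1) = h*(h + 1)*(h + 3)*(h + 4)*(h + 1)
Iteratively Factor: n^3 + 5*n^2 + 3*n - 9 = (n + 3)*(n^2 + 2*n - 3) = (n + 3)^2*(n - 1)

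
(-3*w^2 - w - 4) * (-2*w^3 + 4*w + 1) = 6*w^5 + 2*w^4 - 4*w^3 - 7*w^2 - 17*w - 4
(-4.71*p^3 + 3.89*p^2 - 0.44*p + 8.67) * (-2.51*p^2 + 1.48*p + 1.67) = 11.8221*p^5 - 16.7347*p^4 - 1.0041*p^3 - 15.9166*p^2 + 12.0968*p + 14.4789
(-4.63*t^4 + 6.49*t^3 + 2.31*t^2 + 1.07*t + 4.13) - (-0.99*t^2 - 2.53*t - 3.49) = -4.63*t^4 + 6.49*t^3 + 3.3*t^2 + 3.6*t + 7.62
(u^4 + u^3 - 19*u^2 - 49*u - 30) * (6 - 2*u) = -2*u^5 + 4*u^4 + 44*u^3 - 16*u^2 - 234*u - 180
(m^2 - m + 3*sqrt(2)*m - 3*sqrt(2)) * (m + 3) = m^3 + 2*m^2 + 3*sqrt(2)*m^2 - 3*m + 6*sqrt(2)*m - 9*sqrt(2)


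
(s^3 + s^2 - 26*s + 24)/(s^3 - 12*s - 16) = (s^2 + 5*s - 6)/(s^2 + 4*s + 4)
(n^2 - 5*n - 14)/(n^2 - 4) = (n - 7)/(n - 2)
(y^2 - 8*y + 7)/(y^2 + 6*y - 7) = (y - 7)/(y + 7)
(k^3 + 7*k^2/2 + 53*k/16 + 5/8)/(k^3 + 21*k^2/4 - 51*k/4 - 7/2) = (4*k^2 + 13*k + 10)/(4*(k^2 + 5*k - 14))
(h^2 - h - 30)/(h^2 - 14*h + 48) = (h + 5)/(h - 8)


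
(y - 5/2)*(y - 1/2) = y^2 - 3*y + 5/4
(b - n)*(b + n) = b^2 - n^2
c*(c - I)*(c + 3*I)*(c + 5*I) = c^4 + 7*I*c^3 - 7*c^2 + 15*I*c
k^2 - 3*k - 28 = (k - 7)*(k + 4)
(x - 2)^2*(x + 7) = x^3 + 3*x^2 - 24*x + 28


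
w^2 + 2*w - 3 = (w - 1)*(w + 3)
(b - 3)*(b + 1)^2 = b^3 - b^2 - 5*b - 3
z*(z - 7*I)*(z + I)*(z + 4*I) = z^4 - 2*I*z^3 + 31*z^2 + 28*I*z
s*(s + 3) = s^2 + 3*s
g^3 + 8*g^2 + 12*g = g*(g + 2)*(g + 6)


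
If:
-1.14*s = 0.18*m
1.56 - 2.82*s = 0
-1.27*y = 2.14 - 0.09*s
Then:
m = -3.50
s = 0.55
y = -1.65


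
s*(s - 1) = s^2 - s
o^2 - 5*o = o*(o - 5)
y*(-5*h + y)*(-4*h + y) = 20*h^2*y - 9*h*y^2 + y^3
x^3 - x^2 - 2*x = x*(x - 2)*(x + 1)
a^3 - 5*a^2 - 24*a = a*(a - 8)*(a + 3)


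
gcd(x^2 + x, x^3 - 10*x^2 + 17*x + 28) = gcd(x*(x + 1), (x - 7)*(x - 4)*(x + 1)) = x + 1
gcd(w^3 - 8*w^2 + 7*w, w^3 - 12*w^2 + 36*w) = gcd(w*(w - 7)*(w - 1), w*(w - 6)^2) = w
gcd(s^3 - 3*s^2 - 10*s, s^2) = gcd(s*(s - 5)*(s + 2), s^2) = s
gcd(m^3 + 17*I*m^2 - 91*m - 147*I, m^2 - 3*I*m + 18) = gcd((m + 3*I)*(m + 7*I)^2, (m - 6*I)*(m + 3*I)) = m + 3*I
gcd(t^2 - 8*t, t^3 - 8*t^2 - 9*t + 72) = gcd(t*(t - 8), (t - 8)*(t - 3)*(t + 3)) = t - 8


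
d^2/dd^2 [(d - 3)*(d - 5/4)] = 2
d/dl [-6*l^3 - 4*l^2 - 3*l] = -18*l^2 - 8*l - 3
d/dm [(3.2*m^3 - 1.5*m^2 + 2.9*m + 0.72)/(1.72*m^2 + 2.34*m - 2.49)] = (5.504*m^4 + 14.976*m^3 - 32.402*m^2 + 4.9932*m - 8.9058)/(2.9584*m^4 + 8.0496*m^3 - 3.09*m^2 - 11.6532*m + 6.2001)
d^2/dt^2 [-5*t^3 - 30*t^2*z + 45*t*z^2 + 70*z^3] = -30*t - 60*z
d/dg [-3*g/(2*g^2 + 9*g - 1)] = 3*(2*g^2 + 1)/(4*g^4 + 36*g^3 + 77*g^2 - 18*g + 1)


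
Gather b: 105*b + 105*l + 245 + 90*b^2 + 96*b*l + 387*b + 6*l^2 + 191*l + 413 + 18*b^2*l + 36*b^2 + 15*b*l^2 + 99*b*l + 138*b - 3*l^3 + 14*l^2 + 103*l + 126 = b^2*(18*l + 126) + b*(15*l^2 + 195*l + 630) - 3*l^3 + 20*l^2 + 399*l + 784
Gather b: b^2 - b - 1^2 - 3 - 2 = b^2 - b - 6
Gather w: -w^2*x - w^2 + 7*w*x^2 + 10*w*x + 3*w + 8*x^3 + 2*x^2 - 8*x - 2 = w^2*(-x - 1) + w*(7*x^2 + 10*x + 3) + 8*x^3 + 2*x^2 - 8*x - 2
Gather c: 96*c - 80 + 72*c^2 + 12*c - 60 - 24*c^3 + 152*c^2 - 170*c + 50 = -24*c^3 + 224*c^2 - 62*c - 90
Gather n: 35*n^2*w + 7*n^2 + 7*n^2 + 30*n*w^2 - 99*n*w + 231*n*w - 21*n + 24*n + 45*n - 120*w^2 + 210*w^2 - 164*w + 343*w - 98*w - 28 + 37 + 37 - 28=n^2*(35*w + 14) + n*(30*w^2 + 132*w + 48) + 90*w^2 + 81*w + 18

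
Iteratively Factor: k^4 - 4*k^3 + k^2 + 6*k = (k)*(k^3 - 4*k^2 + k + 6) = k*(k + 1)*(k^2 - 5*k + 6) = k*(k - 2)*(k + 1)*(k - 3)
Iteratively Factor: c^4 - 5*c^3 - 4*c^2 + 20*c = (c - 2)*(c^3 - 3*c^2 - 10*c) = (c - 2)*(c + 2)*(c^2 - 5*c) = c*(c - 2)*(c + 2)*(c - 5)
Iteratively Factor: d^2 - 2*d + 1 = (d - 1)*(d - 1)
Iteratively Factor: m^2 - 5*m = (m)*(m - 5)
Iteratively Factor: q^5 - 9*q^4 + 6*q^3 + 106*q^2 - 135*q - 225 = (q + 1)*(q^4 - 10*q^3 + 16*q^2 + 90*q - 225) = (q - 3)*(q + 1)*(q^3 - 7*q^2 - 5*q + 75) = (q - 3)*(q + 1)*(q + 3)*(q^2 - 10*q + 25) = (q - 5)*(q - 3)*(q + 1)*(q + 3)*(q - 5)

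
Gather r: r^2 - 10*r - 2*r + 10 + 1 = r^2 - 12*r + 11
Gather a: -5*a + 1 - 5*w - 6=-5*a - 5*w - 5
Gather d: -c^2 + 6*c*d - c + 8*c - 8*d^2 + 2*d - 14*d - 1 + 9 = -c^2 + 7*c - 8*d^2 + d*(6*c - 12) + 8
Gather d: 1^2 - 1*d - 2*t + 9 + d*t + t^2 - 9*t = d*(t - 1) + t^2 - 11*t + 10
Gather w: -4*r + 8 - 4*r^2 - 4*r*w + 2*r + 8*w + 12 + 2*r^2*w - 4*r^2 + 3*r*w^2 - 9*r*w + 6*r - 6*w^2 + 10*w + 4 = -8*r^2 + 4*r + w^2*(3*r - 6) + w*(2*r^2 - 13*r + 18) + 24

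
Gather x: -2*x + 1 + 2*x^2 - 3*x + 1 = 2*x^2 - 5*x + 2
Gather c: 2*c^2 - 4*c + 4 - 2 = 2*c^2 - 4*c + 2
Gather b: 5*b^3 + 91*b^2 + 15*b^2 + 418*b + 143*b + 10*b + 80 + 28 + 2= 5*b^3 + 106*b^2 + 571*b + 110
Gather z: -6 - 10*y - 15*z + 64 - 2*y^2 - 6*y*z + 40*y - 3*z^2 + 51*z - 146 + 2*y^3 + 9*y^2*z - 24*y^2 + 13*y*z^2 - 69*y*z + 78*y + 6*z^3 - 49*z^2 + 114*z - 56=2*y^3 - 26*y^2 + 108*y + 6*z^3 + z^2*(13*y - 52) + z*(9*y^2 - 75*y + 150) - 144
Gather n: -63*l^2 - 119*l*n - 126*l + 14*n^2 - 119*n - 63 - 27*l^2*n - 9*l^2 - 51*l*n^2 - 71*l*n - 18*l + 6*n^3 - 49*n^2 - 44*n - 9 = -72*l^2 - 144*l + 6*n^3 + n^2*(-51*l - 35) + n*(-27*l^2 - 190*l - 163) - 72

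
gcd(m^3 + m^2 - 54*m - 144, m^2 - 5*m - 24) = m^2 - 5*m - 24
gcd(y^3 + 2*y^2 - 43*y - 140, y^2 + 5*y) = y + 5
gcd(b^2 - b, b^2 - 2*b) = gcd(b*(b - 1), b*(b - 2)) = b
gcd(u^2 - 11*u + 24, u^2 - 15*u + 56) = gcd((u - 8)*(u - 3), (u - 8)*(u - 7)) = u - 8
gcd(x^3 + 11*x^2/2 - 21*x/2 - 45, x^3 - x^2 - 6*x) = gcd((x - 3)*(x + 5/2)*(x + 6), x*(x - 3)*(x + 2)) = x - 3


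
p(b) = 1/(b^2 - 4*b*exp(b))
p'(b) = (4*b*exp(b) - 2*b + 4*exp(b))/(b^2 - 4*b*exp(b))^2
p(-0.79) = 0.49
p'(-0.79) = 0.46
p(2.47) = -0.01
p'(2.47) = 0.01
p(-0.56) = 0.63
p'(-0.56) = 0.84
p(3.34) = -0.00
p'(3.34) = 0.00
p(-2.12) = 0.18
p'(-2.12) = 0.12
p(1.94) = -0.02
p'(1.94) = 0.03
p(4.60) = -0.00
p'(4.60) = 0.00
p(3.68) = -0.00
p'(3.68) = 0.00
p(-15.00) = 0.00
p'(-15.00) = 0.00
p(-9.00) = 0.01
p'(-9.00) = 0.00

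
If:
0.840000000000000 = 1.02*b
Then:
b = 0.82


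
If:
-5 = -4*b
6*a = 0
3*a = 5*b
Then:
No Solution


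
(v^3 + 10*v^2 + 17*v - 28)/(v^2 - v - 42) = (-v^3 - 10*v^2 - 17*v + 28)/(-v^2 + v + 42)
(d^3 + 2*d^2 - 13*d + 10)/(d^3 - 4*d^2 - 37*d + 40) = (d - 2)/(d - 8)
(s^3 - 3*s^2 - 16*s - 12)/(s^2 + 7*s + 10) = (s^2 - 5*s - 6)/(s + 5)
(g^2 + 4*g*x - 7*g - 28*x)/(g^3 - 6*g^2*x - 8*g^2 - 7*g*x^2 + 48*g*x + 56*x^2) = (g^2 + 4*g*x - 7*g - 28*x)/(g^3 - 6*g^2*x - 8*g^2 - 7*g*x^2 + 48*g*x + 56*x^2)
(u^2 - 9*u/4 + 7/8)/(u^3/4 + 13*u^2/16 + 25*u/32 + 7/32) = 4*(8*u^2 - 18*u + 7)/(8*u^3 + 26*u^2 + 25*u + 7)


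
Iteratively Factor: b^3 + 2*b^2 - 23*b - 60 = (b + 4)*(b^2 - 2*b - 15) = (b + 3)*(b + 4)*(b - 5)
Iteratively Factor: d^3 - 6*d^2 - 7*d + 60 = (d - 4)*(d^2 - 2*d - 15) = (d - 4)*(d + 3)*(d - 5)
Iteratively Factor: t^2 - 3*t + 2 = (t - 2)*(t - 1)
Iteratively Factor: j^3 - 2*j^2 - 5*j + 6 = (j + 2)*(j^2 - 4*j + 3) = (j - 3)*(j + 2)*(j - 1)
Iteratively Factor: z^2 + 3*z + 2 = (z + 1)*(z + 2)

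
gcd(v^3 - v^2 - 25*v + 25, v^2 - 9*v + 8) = v - 1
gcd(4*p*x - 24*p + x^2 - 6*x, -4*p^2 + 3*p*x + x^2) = 4*p + x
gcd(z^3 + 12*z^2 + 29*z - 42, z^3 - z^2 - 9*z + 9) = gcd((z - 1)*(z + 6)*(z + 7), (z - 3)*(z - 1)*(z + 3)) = z - 1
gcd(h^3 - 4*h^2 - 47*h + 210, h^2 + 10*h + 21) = h + 7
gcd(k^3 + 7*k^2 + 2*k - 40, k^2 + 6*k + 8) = k + 4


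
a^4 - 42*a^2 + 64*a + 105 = (a - 5)*(a - 3)*(a + 1)*(a + 7)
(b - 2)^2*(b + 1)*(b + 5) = b^4 + 2*b^3 - 15*b^2 + 4*b + 20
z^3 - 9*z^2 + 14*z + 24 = (z - 6)*(z - 4)*(z + 1)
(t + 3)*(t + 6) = t^2 + 9*t + 18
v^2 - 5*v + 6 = (v - 3)*(v - 2)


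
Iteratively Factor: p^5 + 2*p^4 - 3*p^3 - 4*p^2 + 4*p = (p)*(p^4 + 2*p^3 - 3*p^2 - 4*p + 4) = p*(p + 2)*(p^3 - 3*p + 2) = p*(p - 1)*(p + 2)*(p^2 + p - 2) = p*(p - 1)*(p + 2)^2*(p - 1)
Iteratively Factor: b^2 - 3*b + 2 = (b - 1)*(b - 2)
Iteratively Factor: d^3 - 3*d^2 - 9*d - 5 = (d + 1)*(d^2 - 4*d - 5) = (d - 5)*(d + 1)*(d + 1)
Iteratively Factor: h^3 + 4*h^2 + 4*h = (h + 2)*(h^2 + 2*h) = (h + 2)^2*(h)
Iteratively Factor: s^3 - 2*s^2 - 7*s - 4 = (s + 1)*(s^2 - 3*s - 4) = (s - 4)*(s + 1)*(s + 1)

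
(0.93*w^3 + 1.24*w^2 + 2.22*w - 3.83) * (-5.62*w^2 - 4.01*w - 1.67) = -5.2266*w^5 - 10.6981*w^4 - 19.0019*w^3 + 10.5516*w^2 + 11.6509*w + 6.3961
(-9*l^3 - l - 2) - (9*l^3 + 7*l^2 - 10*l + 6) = -18*l^3 - 7*l^2 + 9*l - 8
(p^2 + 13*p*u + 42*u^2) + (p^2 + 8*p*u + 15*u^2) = 2*p^2 + 21*p*u + 57*u^2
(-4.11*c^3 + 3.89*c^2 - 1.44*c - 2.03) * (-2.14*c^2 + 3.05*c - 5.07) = 8.7954*c^5 - 20.8601*c^4 + 35.7838*c^3 - 19.7701*c^2 + 1.1093*c + 10.2921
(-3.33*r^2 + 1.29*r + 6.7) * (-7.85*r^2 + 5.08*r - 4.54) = 26.1405*r^4 - 27.0429*r^3 - 30.9236*r^2 + 28.1794*r - 30.418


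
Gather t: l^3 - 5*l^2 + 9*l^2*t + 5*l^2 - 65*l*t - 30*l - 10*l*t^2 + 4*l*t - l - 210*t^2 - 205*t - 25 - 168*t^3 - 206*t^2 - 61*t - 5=l^3 - 31*l - 168*t^3 + t^2*(-10*l - 416) + t*(9*l^2 - 61*l - 266) - 30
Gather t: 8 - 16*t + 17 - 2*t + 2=27 - 18*t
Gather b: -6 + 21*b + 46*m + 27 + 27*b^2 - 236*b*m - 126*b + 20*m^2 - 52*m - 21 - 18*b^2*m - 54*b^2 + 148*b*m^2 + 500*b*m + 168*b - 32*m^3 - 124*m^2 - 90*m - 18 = b^2*(-18*m - 27) + b*(148*m^2 + 264*m + 63) - 32*m^3 - 104*m^2 - 96*m - 18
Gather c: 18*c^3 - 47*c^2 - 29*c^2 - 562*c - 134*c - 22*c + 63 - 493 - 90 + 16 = 18*c^3 - 76*c^2 - 718*c - 504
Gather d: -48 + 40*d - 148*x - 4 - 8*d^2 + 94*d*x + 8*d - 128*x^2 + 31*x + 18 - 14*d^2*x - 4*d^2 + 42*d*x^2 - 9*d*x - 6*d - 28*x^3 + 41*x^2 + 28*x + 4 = d^2*(-14*x - 12) + d*(42*x^2 + 85*x + 42) - 28*x^3 - 87*x^2 - 89*x - 30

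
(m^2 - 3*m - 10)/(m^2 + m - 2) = (m - 5)/(m - 1)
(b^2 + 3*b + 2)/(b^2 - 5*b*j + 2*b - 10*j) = (b + 1)/(b - 5*j)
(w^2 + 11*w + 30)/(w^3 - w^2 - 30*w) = (w + 6)/(w*(w - 6))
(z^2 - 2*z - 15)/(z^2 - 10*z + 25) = (z + 3)/(z - 5)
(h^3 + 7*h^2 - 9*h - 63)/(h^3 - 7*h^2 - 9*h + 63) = (h + 7)/(h - 7)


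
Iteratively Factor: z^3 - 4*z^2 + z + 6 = (z - 3)*(z^2 - z - 2) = (z - 3)*(z + 1)*(z - 2)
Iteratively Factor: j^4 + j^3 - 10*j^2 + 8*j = (j - 2)*(j^3 + 3*j^2 - 4*j) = j*(j - 2)*(j^2 + 3*j - 4) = j*(j - 2)*(j - 1)*(j + 4)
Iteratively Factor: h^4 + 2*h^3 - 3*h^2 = (h - 1)*(h^3 + 3*h^2) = (h - 1)*(h + 3)*(h^2) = h*(h - 1)*(h + 3)*(h)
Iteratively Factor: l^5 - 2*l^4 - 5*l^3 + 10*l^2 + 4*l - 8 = (l - 2)*(l^4 - 5*l^2 + 4) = (l - 2)*(l + 2)*(l^3 - 2*l^2 - l + 2) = (l - 2)*(l - 1)*(l + 2)*(l^2 - l - 2) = (l - 2)*(l - 1)*(l + 1)*(l + 2)*(l - 2)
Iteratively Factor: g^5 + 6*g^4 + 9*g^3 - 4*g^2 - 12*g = (g)*(g^4 + 6*g^3 + 9*g^2 - 4*g - 12) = g*(g + 2)*(g^3 + 4*g^2 + g - 6) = g*(g - 1)*(g + 2)*(g^2 + 5*g + 6) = g*(g - 1)*(g + 2)*(g + 3)*(g + 2)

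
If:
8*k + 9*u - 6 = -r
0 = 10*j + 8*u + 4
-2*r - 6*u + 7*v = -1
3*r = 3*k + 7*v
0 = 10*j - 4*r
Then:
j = -2/215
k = 56/43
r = -1/43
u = -21/43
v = -171/301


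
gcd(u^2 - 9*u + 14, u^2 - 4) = u - 2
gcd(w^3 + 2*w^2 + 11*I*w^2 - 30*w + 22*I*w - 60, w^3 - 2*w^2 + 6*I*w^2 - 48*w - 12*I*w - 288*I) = w + 6*I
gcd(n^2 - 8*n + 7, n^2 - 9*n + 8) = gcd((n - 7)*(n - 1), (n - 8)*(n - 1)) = n - 1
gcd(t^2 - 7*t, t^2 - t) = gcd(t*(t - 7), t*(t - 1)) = t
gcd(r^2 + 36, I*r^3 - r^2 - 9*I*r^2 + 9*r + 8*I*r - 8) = 1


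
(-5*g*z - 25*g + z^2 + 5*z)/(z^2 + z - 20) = (-5*g + z)/(z - 4)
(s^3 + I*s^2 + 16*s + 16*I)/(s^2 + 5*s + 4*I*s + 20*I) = (s^2 - 3*I*s + 4)/(s + 5)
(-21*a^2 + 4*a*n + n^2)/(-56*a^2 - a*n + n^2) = (3*a - n)/(8*a - n)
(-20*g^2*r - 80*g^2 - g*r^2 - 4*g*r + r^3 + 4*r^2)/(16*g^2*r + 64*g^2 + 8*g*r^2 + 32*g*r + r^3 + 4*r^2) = (-5*g + r)/(4*g + r)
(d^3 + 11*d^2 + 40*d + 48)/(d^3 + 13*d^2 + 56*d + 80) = (d + 3)/(d + 5)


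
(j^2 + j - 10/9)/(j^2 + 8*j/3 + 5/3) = (j - 2/3)/(j + 1)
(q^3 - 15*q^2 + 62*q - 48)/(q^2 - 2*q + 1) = (q^2 - 14*q + 48)/(q - 1)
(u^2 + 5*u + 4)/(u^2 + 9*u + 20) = (u + 1)/(u + 5)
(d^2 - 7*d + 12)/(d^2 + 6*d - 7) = (d^2 - 7*d + 12)/(d^2 + 6*d - 7)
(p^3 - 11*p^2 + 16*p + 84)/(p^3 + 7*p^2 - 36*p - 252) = (p^2 - 5*p - 14)/(p^2 + 13*p + 42)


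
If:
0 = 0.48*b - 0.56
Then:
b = 1.17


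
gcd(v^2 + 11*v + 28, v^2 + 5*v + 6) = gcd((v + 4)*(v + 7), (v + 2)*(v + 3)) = 1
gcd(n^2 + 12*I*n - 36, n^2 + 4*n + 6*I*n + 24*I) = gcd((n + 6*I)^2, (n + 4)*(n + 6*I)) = n + 6*I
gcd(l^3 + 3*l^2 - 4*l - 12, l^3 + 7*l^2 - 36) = l^2 + l - 6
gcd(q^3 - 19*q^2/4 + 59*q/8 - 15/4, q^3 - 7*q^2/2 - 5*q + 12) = q - 3/2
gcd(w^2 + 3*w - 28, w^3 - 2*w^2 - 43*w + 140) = w^2 + 3*w - 28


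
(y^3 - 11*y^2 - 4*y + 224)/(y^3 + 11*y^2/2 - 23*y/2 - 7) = 2*(y^3 - 11*y^2 - 4*y + 224)/(2*y^3 + 11*y^2 - 23*y - 14)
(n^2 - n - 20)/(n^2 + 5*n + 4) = (n - 5)/(n + 1)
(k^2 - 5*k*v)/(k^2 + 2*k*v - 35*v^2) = k/(k + 7*v)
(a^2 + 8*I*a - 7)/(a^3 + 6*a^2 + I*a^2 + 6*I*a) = (a + 7*I)/(a*(a + 6))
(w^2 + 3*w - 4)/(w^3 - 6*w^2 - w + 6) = (w + 4)/(w^2 - 5*w - 6)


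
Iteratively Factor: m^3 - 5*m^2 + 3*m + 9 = (m + 1)*(m^2 - 6*m + 9) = (m - 3)*(m + 1)*(m - 3)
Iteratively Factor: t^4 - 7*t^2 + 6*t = (t - 1)*(t^3 + t^2 - 6*t) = t*(t - 1)*(t^2 + t - 6) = t*(t - 2)*(t - 1)*(t + 3)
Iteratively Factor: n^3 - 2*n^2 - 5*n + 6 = (n - 3)*(n^2 + n - 2) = (n - 3)*(n - 1)*(n + 2)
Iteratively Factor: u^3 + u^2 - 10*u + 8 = (u - 1)*(u^2 + 2*u - 8) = (u - 1)*(u + 4)*(u - 2)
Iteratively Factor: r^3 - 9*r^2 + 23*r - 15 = (r - 5)*(r^2 - 4*r + 3) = (r - 5)*(r - 1)*(r - 3)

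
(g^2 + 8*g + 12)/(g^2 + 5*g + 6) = (g + 6)/(g + 3)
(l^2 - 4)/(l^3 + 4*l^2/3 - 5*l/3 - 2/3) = 3*(l - 2)/(3*l^2 - 2*l - 1)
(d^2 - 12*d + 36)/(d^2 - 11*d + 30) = (d - 6)/(d - 5)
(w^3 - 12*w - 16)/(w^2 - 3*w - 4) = (w^2 + 4*w + 4)/(w + 1)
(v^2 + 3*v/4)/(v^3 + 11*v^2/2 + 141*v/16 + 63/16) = 4*v/(4*v^2 + 19*v + 21)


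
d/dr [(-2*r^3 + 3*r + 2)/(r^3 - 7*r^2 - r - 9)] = (14*r^4 - 2*r^3 + 69*r^2 + 28*r - 25)/(r^6 - 14*r^5 + 47*r^4 - 4*r^3 + 127*r^2 + 18*r + 81)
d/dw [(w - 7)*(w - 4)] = 2*w - 11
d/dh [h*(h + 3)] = 2*h + 3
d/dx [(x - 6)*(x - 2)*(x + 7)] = 3*x^2 - 2*x - 44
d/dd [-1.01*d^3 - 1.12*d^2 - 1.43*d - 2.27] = -3.03*d^2 - 2.24*d - 1.43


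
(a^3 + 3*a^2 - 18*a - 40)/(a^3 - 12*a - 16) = (a + 5)/(a + 2)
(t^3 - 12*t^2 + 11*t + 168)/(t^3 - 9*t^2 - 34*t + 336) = (t + 3)/(t + 6)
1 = 1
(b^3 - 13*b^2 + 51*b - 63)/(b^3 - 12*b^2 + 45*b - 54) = (b - 7)/(b - 6)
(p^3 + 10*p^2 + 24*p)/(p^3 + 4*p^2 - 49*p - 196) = p*(p + 6)/(p^2 - 49)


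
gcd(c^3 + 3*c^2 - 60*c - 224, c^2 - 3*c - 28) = c + 4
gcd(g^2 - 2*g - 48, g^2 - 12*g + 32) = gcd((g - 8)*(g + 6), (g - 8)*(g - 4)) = g - 8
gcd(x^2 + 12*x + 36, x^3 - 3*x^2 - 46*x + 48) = x + 6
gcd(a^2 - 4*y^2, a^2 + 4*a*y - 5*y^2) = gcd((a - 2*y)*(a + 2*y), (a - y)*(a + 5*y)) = 1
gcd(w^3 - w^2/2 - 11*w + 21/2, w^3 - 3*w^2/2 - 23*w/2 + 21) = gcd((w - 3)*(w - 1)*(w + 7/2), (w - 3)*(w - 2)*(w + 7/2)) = w^2 + w/2 - 21/2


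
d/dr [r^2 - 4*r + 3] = 2*r - 4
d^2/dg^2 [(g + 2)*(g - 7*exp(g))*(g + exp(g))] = -6*g^2*exp(g) - 28*g*exp(2*g) - 36*g*exp(g) + 6*g - 84*exp(2*g) - 36*exp(g) + 4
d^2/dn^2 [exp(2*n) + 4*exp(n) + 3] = 4*(exp(n) + 1)*exp(n)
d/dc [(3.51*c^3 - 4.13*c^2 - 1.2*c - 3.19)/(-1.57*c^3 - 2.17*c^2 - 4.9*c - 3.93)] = (-14.1008*c^4 - 38.166*c^3 - 38.7748*c^2 + 18.6172*c - 10.915)/(2.4649*c^6 + 6.8138*c^5 + 20.0949*c^4 + 33.6062*c^3 + 41.0662*c^2 + 38.514*c + 15.4449)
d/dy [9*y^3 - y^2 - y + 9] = 27*y^2 - 2*y - 1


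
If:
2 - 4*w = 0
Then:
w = 1/2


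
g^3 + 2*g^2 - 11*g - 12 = (g - 3)*(g + 1)*(g + 4)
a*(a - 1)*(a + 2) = a^3 + a^2 - 2*a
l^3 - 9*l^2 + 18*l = l*(l - 6)*(l - 3)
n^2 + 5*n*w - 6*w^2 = (n - w)*(n + 6*w)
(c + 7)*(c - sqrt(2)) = c^2 - sqrt(2)*c + 7*c - 7*sqrt(2)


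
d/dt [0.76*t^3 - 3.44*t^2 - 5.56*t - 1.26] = 2.28*t^2 - 6.88*t - 5.56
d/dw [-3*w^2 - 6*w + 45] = -6*w - 6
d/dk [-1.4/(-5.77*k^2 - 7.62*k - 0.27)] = (-16.156*k - 10.668)/(5.77*k^2 + 7.62*k + 0.27)^2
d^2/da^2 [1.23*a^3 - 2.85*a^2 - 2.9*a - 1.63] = 7.38*a - 5.7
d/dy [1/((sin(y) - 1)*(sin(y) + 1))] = -2*sin(y)/cos(y)^3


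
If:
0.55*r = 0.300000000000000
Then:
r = 0.55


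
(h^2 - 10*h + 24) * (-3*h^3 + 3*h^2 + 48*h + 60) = -3*h^5 + 33*h^4 - 54*h^3 - 348*h^2 + 552*h + 1440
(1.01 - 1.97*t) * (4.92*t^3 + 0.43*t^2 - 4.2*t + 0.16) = -9.6924*t^4 + 4.1221*t^3 + 8.7083*t^2 - 4.5572*t + 0.1616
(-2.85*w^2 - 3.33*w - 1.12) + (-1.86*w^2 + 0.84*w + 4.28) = -4.71*w^2 - 2.49*w + 3.16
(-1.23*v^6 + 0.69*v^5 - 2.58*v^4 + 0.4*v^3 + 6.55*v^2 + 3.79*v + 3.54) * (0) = 0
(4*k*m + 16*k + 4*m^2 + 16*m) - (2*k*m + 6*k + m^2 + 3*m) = 2*k*m + 10*k + 3*m^2 + 13*m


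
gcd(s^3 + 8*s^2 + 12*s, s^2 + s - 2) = s + 2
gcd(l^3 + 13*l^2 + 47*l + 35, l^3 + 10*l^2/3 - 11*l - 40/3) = l^2 + 6*l + 5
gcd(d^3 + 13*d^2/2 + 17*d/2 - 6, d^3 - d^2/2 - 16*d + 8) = d^2 + 7*d/2 - 2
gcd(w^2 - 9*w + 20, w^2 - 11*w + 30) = w - 5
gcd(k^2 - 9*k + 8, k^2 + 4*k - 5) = k - 1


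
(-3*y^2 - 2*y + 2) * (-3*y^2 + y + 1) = 9*y^4 + 3*y^3 - 11*y^2 + 2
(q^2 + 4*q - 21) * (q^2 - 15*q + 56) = q^4 - 11*q^3 - 25*q^2 + 539*q - 1176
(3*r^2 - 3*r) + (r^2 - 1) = 4*r^2 - 3*r - 1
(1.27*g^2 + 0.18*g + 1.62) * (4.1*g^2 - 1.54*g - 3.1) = 5.207*g^4 - 1.2178*g^3 + 2.4278*g^2 - 3.0528*g - 5.022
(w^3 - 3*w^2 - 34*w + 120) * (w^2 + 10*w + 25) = w^5 + 7*w^4 - 39*w^3 - 295*w^2 + 350*w + 3000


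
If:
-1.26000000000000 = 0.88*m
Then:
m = -1.43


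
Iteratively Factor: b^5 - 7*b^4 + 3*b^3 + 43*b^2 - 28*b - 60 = (b - 2)*(b^4 - 5*b^3 - 7*b^2 + 29*b + 30) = (b - 2)*(b + 1)*(b^3 - 6*b^2 - b + 30) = (b - 3)*(b - 2)*(b + 1)*(b^2 - 3*b - 10) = (b - 3)*(b - 2)*(b + 1)*(b + 2)*(b - 5)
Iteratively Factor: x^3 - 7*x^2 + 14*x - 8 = (x - 4)*(x^2 - 3*x + 2) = (x - 4)*(x - 1)*(x - 2)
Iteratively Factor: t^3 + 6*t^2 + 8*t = (t + 2)*(t^2 + 4*t) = t*(t + 2)*(t + 4)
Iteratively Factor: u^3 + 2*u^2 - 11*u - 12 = (u - 3)*(u^2 + 5*u + 4) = (u - 3)*(u + 1)*(u + 4)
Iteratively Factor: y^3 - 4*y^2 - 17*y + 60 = (y + 4)*(y^2 - 8*y + 15) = (y - 5)*(y + 4)*(y - 3)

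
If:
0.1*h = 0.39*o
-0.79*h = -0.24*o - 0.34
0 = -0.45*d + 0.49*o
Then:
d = 0.13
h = 0.47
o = 0.12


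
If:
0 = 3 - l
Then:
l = 3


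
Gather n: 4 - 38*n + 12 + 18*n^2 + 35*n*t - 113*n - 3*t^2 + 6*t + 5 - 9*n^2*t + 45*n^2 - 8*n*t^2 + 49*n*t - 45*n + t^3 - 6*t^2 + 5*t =n^2*(63 - 9*t) + n*(-8*t^2 + 84*t - 196) + t^3 - 9*t^2 + 11*t + 21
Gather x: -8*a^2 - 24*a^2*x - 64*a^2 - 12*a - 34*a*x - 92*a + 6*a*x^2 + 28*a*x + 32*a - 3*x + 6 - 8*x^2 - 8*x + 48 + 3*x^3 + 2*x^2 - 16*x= -72*a^2 - 72*a + 3*x^3 + x^2*(6*a - 6) + x*(-24*a^2 - 6*a - 27) + 54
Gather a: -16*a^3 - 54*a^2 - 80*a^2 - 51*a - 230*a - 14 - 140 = -16*a^3 - 134*a^2 - 281*a - 154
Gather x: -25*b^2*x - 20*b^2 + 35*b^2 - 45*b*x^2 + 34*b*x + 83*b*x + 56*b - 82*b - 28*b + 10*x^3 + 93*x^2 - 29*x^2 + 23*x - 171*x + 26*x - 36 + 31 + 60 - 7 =15*b^2 - 54*b + 10*x^3 + x^2*(64 - 45*b) + x*(-25*b^2 + 117*b - 122) + 48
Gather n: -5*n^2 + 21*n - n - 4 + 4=-5*n^2 + 20*n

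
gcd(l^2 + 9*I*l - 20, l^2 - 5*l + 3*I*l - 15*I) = 1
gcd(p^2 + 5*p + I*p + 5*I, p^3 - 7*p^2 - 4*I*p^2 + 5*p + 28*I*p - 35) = p + I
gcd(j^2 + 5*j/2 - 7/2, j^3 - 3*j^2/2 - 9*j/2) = 1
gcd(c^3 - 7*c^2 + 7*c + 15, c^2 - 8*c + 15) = c^2 - 8*c + 15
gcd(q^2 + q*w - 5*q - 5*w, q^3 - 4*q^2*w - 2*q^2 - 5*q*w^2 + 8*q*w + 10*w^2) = q + w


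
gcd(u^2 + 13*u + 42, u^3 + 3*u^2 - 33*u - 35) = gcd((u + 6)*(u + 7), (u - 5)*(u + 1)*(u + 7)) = u + 7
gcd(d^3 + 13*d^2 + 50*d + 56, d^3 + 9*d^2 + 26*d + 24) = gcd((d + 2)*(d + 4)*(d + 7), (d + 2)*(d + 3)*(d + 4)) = d^2 + 6*d + 8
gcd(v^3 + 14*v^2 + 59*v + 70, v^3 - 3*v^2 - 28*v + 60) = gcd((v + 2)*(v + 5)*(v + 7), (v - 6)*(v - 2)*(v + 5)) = v + 5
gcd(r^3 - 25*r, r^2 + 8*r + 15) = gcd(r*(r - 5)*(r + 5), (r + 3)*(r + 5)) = r + 5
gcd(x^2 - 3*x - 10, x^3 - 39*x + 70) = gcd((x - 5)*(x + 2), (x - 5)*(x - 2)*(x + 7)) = x - 5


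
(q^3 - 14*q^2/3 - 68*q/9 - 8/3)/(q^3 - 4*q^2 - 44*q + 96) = (9*q^3 - 42*q^2 - 68*q - 24)/(9*(q^3 - 4*q^2 - 44*q + 96))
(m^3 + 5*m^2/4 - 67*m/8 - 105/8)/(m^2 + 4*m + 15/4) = (4*m^2 - 5*m - 21)/(2*(2*m + 3))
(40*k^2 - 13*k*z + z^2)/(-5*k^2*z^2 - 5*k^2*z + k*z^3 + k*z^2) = (-8*k + z)/(k*z*(z + 1))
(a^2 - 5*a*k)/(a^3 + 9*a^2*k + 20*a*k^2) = (a - 5*k)/(a^2 + 9*a*k + 20*k^2)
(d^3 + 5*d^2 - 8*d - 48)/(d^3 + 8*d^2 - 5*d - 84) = (d + 4)/(d + 7)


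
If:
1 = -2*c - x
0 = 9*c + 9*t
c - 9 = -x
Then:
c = -10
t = 10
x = 19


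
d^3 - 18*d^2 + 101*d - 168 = (d - 8)*(d - 7)*(d - 3)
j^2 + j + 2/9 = (j + 1/3)*(j + 2/3)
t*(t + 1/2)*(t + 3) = t^3 + 7*t^2/2 + 3*t/2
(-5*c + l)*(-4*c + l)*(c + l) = 20*c^3 + 11*c^2*l - 8*c*l^2 + l^3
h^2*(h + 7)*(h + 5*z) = h^4 + 5*h^3*z + 7*h^3 + 35*h^2*z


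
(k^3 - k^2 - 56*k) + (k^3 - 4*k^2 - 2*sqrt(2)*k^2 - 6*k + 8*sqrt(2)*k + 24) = 2*k^3 - 5*k^2 - 2*sqrt(2)*k^2 - 62*k + 8*sqrt(2)*k + 24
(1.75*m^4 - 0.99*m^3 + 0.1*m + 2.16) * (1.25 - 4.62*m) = -8.085*m^5 + 6.7613*m^4 - 1.2375*m^3 - 0.462*m^2 - 9.8542*m + 2.7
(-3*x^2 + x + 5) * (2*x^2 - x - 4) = -6*x^4 + 5*x^3 + 21*x^2 - 9*x - 20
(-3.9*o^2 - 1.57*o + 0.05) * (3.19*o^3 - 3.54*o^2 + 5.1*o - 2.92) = -12.441*o^5 + 8.7977*o^4 - 14.1727*o^3 + 3.204*o^2 + 4.8394*o - 0.146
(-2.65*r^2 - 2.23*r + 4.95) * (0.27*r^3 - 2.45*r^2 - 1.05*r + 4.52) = -0.7155*r^5 + 5.8904*r^4 + 9.5825*r^3 - 21.764*r^2 - 15.2771*r + 22.374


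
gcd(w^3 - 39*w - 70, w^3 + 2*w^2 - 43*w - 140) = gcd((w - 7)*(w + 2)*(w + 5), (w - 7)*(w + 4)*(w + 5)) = w^2 - 2*w - 35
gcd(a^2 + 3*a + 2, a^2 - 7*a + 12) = 1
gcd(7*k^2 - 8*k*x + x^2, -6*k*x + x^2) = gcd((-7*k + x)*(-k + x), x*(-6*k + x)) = 1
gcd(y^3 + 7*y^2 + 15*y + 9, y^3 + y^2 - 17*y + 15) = 1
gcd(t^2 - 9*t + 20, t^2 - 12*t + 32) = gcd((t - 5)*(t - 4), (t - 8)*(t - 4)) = t - 4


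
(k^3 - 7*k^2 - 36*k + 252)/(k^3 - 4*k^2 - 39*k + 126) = (k - 6)/(k - 3)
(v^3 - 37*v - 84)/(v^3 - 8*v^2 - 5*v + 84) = (v + 4)/(v - 4)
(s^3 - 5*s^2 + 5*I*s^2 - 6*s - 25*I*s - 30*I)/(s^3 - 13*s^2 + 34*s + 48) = (s + 5*I)/(s - 8)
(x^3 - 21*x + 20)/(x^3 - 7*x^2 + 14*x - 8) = (x + 5)/(x - 2)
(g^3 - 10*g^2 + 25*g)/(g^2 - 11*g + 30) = g*(g - 5)/(g - 6)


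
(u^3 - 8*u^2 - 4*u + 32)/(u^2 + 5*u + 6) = (u^2 - 10*u + 16)/(u + 3)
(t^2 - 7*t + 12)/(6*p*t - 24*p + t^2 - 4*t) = (t - 3)/(6*p + t)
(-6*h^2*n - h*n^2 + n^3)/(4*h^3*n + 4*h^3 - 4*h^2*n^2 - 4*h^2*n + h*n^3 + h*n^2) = n*(-6*h^2 - h*n + n^2)/(h*(4*h^2*n + 4*h^2 - 4*h*n^2 - 4*h*n + n^3 + n^2))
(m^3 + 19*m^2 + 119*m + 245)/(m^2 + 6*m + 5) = (m^2 + 14*m + 49)/(m + 1)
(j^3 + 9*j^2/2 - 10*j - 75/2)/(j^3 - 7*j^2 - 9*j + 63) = (2*j^2 + 15*j + 25)/(2*(j^2 - 4*j - 21))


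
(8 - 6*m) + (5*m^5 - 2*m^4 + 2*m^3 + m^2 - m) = 5*m^5 - 2*m^4 + 2*m^3 + m^2 - 7*m + 8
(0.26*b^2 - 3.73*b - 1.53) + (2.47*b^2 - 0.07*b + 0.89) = 2.73*b^2 - 3.8*b - 0.64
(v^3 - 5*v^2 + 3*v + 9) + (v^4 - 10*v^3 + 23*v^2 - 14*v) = v^4 - 9*v^3 + 18*v^2 - 11*v + 9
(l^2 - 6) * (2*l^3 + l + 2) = 2*l^5 - 11*l^3 + 2*l^2 - 6*l - 12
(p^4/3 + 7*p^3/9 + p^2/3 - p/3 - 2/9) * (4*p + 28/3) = 4*p^5/3 + 56*p^4/9 + 232*p^3/27 + 16*p^2/9 - 4*p - 56/27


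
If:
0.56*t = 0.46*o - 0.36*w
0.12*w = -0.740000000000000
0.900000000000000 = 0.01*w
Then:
No Solution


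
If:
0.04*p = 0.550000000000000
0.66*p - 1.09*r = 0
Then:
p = 13.75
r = 8.33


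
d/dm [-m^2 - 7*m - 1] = -2*m - 7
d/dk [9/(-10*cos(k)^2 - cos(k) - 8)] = -9*(20*cos(k) + 1)*sin(k)/(10*cos(k)^2 + cos(k) + 8)^2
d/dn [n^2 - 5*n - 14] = 2*n - 5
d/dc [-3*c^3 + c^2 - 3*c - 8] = -9*c^2 + 2*c - 3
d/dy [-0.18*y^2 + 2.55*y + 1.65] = 2.55 - 0.36*y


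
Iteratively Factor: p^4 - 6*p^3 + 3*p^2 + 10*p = (p - 5)*(p^3 - p^2 - 2*p) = p*(p - 5)*(p^2 - p - 2) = p*(p - 5)*(p + 1)*(p - 2)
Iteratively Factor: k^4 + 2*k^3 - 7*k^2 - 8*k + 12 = (k + 2)*(k^3 - 7*k + 6) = (k - 1)*(k + 2)*(k^2 + k - 6) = (k - 1)*(k + 2)*(k + 3)*(k - 2)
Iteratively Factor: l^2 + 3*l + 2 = (l + 2)*(l + 1)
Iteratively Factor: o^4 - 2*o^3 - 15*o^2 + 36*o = (o - 3)*(o^3 + o^2 - 12*o) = (o - 3)^2*(o^2 + 4*o) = (o - 3)^2*(o + 4)*(o)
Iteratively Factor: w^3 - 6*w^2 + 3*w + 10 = (w - 5)*(w^2 - w - 2) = (w - 5)*(w + 1)*(w - 2)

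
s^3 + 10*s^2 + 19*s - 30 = (s - 1)*(s + 5)*(s + 6)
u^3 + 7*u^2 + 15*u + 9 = (u + 1)*(u + 3)^2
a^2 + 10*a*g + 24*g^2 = (a + 4*g)*(a + 6*g)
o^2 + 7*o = o*(o + 7)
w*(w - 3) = w^2 - 3*w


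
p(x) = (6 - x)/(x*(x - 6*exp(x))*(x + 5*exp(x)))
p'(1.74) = 0.01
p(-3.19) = -0.28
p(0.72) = -0.06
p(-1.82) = -1.52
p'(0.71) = 0.21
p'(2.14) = 0.00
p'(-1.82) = -3.39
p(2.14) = -0.00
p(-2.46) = -0.57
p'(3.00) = 0.00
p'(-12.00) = 0.00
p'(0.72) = 0.21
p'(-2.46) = -0.66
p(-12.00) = -0.01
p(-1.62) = -2.66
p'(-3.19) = -0.23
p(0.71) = -0.06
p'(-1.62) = -9.50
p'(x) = (6 - x)*(-5*exp(x) - 1)/(x*(x - 6*exp(x))*(x + 5*exp(x))^2) + (6 - x)*(6*exp(x) - 1)/(x*(x - 6*exp(x))^2*(x + 5*exp(x))) - 1/(x*(x - 6*exp(x))*(x + 5*exp(x))) - (6 - x)/(x^2*(x - 6*exp(x))*(x + 5*exp(x)))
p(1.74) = -0.00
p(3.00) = 0.00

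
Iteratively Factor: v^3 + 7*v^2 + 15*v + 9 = (v + 3)*(v^2 + 4*v + 3) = (v + 1)*(v + 3)*(v + 3)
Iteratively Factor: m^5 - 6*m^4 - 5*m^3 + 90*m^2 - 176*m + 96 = (m - 3)*(m^4 - 3*m^3 - 14*m^2 + 48*m - 32) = (m - 3)*(m - 1)*(m^3 - 2*m^2 - 16*m + 32) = (m - 3)*(m - 2)*(m - 1)*(m^2 - 16) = (m - 3)*(m - 2)*(m - 1)*(m + 4)*(m - 4)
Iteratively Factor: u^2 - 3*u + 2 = (u - 2)*(u - 1)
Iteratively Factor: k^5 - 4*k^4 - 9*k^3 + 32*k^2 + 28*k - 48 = (k - 1)*(k^4 - 3*k^3 - 12*k^2 + 20*k + 48) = (k - 1)*(k + 2)*(k^3 - 5*k^2 - 2*k + 24) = (k - 3)*(k - 1)*(k + 2)*(k^2 - 2*k - 8) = (k - 4)*(k - 3)*(k - 1)*(k + 2)*(k + 2)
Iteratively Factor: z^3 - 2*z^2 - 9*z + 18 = (z - 3)*(z^2 + z - 6) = (z - 3)*(z - 2)*(z + 3)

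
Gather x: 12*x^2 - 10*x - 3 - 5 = 12*x^2 - 10*x - 8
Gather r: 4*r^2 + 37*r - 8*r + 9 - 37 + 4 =4*r^2 + 29*r - 24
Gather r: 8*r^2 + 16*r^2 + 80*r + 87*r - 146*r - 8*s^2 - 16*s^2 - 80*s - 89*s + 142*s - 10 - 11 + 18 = 24*r^2 + 21*r - 24*s^2 - 27*s - 3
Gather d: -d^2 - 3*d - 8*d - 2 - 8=-d^2 - 11*d - 10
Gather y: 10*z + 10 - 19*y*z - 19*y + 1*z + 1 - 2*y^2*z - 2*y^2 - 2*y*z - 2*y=y^2*(-2*z - 2) + y*(-21*z - 21) + 11*z + 11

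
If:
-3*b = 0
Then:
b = 0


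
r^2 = r^2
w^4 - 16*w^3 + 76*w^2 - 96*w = w*(w - 8)*(w - 6)*(w - 2)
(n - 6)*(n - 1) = n^2 - 7*n + 6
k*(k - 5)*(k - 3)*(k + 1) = k^4 - 7*k^3 + 7*k^2 + 15*k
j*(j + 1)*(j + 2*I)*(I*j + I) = I*j^4 - 2*j^3 + 2*I*j^3 - 4*j^2 + I*j^2 - 2*j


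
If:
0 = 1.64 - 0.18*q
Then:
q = 9.11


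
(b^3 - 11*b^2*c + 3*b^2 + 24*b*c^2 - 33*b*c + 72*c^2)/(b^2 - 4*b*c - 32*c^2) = (b^2 - 3*b*c + 3*b - 9*c)/(b + 4*c)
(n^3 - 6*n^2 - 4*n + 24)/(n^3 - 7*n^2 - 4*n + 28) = (n - 6)/(n - 7)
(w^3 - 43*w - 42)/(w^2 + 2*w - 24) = (w^2 - 6*w - 7)/(w - 4)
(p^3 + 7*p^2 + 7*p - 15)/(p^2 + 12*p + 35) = (p^2 + 2*p - 3)/(p + 7)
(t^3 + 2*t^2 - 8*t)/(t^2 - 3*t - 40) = t*(-t^2 - 2*t + 8)/(-t^2 + 3*t + 40)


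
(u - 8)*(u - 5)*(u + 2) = u^3 - 11*u^2 + 14*u + 80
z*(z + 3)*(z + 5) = z^3 + 8*z^2 + 15*z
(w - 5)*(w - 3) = w^2 - 8*w + 15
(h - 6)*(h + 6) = h^2 - 36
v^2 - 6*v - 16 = (v - 8)*(v + 2)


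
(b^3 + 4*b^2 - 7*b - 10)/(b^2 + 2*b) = (b^3 + 4*b^2 - 7*b - 10)/(b*(b + 2))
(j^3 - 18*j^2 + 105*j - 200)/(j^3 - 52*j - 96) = (j^2 - 10*j + 25)/(j^2 + 8*j + 12)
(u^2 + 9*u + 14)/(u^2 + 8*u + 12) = (u + 7)/(u + 6)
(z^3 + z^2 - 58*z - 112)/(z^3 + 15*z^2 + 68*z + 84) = (z - 8)/(z + 6)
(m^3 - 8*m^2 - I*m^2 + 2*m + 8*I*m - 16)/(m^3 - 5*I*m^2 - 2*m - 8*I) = (m - 8)/(m - 4*I)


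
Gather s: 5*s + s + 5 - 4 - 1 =6*s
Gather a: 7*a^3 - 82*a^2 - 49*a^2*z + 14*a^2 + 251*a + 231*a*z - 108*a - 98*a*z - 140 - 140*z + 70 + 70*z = 7*a^3 + a^2*(-49*z - 68) + a*(133*z + 143) - 70*z - 70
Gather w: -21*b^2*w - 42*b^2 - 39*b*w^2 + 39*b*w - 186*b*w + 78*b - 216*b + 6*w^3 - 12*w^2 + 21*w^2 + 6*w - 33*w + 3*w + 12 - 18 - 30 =-42*b^2 - 138*b + 6*w^3 + w^2*(9 - 39*b) + w*(-21*b^2 - 147*b - 24) - 36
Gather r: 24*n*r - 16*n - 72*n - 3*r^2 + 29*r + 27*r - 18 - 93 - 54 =-88*n - 3*r^2 + r*(24*n + 56) - 165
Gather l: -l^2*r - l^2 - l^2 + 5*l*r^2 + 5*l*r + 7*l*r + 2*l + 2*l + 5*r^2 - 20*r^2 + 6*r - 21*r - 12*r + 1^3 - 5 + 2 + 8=l^2*(-r - 2) + l*(5*r^2 + 12*r + 4) - 15*r^2 - 27*r + 6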